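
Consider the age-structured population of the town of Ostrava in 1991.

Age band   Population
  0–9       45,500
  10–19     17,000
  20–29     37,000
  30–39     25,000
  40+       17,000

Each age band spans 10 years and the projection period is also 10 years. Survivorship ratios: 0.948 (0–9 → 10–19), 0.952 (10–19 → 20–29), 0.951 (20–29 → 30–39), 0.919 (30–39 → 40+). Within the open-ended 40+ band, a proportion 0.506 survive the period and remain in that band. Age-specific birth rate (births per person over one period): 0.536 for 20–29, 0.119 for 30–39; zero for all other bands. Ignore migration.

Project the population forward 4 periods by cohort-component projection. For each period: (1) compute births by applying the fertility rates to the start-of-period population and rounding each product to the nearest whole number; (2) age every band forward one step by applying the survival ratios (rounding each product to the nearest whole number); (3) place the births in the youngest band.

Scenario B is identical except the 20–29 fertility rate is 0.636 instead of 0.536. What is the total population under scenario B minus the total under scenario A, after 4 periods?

Call the groups 1 to 5, youngest first.
— Period 1 —
Births: 37000 * 0.536 = 19832  |  25000 * 0.119 = 2975 — total 22807
Group 2: 45500 * 0.948 = 43134
Group 3: 17000 * 0.952 = 16184
Group 4: 37000 * 0.951 = 35187
Group 5: 25000 * 0.919 + 17000 * 0.506 = 22975 + 8602 = 31577
Giving 22807 / 43134 / 16184 / 35187 / 31577.
— Period 2 —
Births: 16184 * 0.536 = 8675  |  35187 * 0.119 = 4187 — total 12862
Group 2: 22807 * 0.948 = 21621
Group 3: 43134 * 0.952 = 41064
Group 4: 16184 * 0.951 = 15391
Group 5: 35187 * 0.919 + 31577 * 0.506 = 32337 + 15978 = 48315
Giving 12862 / 21621 / 41064 / 15391 / 48315.
— Period 3 —
Births: 41064 * 0.536 = 22010  |  15391 * 0.119 = 1832 — total 23842
Group 2: 12862 * 0.948 = 12193
Group 3: 21621 * 0.952 = 20583
Group 4: 41064 * 0.951 = 39052
Group 5: 15391 * 0.919 + 48315 * 0.506 = 14144 + 24447 = 38591
Giving 23842 / 12193 / 20583 / 39052 / 38591.
— Period 4 —
Births: 20583 * 0.536 = 11032  |  39052 * 0.119 = 4647 — total 15679
Group 2: 23842 * 0.948 = 22602
Group 3: 12193 * 0.952 = 11608
Group 4: 20583 * 0.951 = 19574
Group 5: 39052 * 0.919 + 38591 * 0.506 = 35889 + 19527 = 55416
Giving 15679 / 22602 / 11608 / 19574 / 55416.
Scenario A total after 4 periods: 124879
Scenario B projection —
— Period 1 —
Births: 37000 * 0.636 = 23532  |  25000 * 0.119 = 2975 — total 26507
Group 2: 45500 * 0.948 = 43134
Group 3: 17000 * 0.952 = 16184
Group 4: 37000 * 0.951 = 35187
Group 5: 25000 * 0.919 + 17000 * 0.506 = 22975 + 8602 = 31577
Giving 26507 / 43134 / 16184 / 35187 / 31577.
— Period 2 —
Births: 16184 * 0.636 = 10293  |  35187 * 0.119 = 4187 — total 14480
Group 2: 26507 * 0.948 = 25129
Group 3: 43134 * 0.952 = 41064
Group 4: 16184 * 0.951 = 15391
Group 5: 35187 * 0.919 + 31577 * 0.506 = 32337 + 15978 = 48315
Giving 14480 / 25129 / 41064 / 15391 / 48315.
— Period 3 —
Births: 41064 * 0.636 = 26117  |  15391 * 0.119 = 1832 — total 27949
Group 2: 14480 * 0.948 = 13727
Group 3: 25129 * 0.952 = 23923
Group 4: 41064 * 0.951 = 39052
Group 5: 15391 * 0.919 + 48315 * 0.506 = 14144 + 24447 = 38591
Giving 27949 / 13727 / 23923 / 39052 / 38591.
— Period 4 —
Births: 23923 * 0.636 = 15215  |  39052 * 0.119 = 4647 — total 19862
Group 2: 27949 * 0.948 = 26496
Group 3: 13727 * 0.952 = 13068
Group 4: 23923 * 0.951 = 22751
Group 5: 39052 * 0.919 + 38591 * 0.506 = 35889 + 19527 = 55416
Giving 19862 / 26496 / 13068 / 22751 / 55416.
Scenario B total after 4 periods: 137593
Difference B − A = 137593 − 124879 = 12714

12714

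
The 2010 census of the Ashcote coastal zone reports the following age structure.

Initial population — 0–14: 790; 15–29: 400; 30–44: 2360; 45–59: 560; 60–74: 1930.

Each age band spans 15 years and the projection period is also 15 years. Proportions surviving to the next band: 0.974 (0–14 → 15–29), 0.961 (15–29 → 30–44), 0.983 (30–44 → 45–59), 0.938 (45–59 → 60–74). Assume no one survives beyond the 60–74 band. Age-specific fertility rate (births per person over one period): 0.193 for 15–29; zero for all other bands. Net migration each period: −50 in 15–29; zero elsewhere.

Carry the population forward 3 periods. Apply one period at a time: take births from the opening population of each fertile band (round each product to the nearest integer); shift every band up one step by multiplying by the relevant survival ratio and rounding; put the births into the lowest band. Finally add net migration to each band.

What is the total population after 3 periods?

Numbering the bands 1..5 from youngest to oldest:
After projecting period 1:
Births: 400 × 0.193 = 77
Band 2: 790 × 0.974 = 769
Band 3: 400 × 0.961 = 384
Band 4: 2360 × 0.983 = 2320
Band 5: 560 × 0.938 = 525
Net migration: Band 2 − 50 → 719
→ [77, 719, 384, 2320, 525]
After projecting period 2:
Births: 719 × 0.193 = 139
Band 2: 77 × 0.974 = 75
Band 3: 719 × 0.961 = 691
Band 4: 384 × 0.983 = 377
Band 5: 2320 × 0.938 = 2176
Net migration: Band 2 − 50 → 25
→ [139, 25, 691, 377, 2176]
After projecting period 3:
Births: 25 × 0.193 = 5
Band 2: 139 × 0.974 = 135
Band 3: 25 × 0.961 = 24
Band 4: 691 × 0.983 = 679
Band 5: 377 × 0.938 = 354
Net migration: Band 2 − 50 → 85
→ [5, 85, 24, 679, 354]
Total after period 3: 5 + 85 + 24 + 679 + 354 = 1147

1147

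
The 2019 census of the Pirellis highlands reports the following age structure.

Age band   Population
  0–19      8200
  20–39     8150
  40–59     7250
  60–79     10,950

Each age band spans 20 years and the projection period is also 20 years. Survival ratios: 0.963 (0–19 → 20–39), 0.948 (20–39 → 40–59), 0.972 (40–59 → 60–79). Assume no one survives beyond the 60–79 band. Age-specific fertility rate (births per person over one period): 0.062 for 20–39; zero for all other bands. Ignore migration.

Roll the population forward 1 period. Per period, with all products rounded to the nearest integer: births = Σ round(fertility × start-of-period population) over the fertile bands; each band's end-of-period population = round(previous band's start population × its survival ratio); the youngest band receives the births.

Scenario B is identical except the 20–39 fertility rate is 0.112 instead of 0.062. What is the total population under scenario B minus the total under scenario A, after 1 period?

Period 1:
Births: 8150 × 0.062 = 505
20–39: 8200 × 0.963 = 7897
40–59: 8150 × 0.948 = 7726
60–79: 7250 × 0.972 = 7047
→ [505, 7897, 7726, 7047]
Scenario A total after 1 period: 23175
Scenario B projection —
Period 1:
Births: 8150 × 0.112 = 913
20–39: 8200 × 0.963 = 7897
40–59: 8150 × 0.948 = 7726
60–79: 7250 × 0.972 = 7047
→ [913, 7897, 7726, 7047]
Scenario B total after 1 period: 23583
Difference B − A = 23583 − 23175 = 408

408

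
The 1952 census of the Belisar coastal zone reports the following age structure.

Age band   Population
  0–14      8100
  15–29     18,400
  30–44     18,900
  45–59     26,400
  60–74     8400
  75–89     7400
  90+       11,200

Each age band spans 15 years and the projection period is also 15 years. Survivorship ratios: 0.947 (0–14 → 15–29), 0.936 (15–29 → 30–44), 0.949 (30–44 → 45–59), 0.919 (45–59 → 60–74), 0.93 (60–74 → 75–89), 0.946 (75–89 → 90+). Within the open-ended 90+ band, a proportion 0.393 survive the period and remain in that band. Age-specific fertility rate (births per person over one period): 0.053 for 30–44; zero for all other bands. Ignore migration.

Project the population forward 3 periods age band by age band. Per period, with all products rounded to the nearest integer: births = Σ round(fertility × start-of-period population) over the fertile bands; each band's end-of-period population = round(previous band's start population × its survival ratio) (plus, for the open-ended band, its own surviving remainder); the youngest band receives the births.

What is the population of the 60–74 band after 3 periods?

After projecting period 1:
Births: 18900 * 0.053 = 1002
15–29: 8100 * 0.947 = 7671
30–44: 18400 * 0.936 = 17222
45–59: 18900 * 0.949 = 17936
60–74: 26400 * 0.919 = 24262
75–89: 8400 * 0.93 = 7812
90+: 7400 * 0.946 + 11200 * 0.393 = 7000 + 4402 = 11402
Population now: 0–14=1002, 15–29=7671, 30–44=17222, 45–59=17936, 60–74=24262, 75–89=7812, 90+=11402
After projecting period 2:
Births: 17222 * 0.053 = 913
15–29: 1002 * 0.947 = 949
30–44: 7671 * 0.936 = 7180
45–59: 17222 * 0.949 = 16344
60–74: 17936 * 0.919 = 16483
75–89: 24262 * 0.93 = 22564
90+: 7812 * 0.946 + 11402 * 0.393 = 7390 + 4481 = 11871
Population now: 0–14=913, 15–29=949, 30–44=7180, 45–59=16344, 60–74=16483, 75–89=22564, 90+=11871
After projecting period 3:
Births: 7180 * 0.053 = 381
15–29: 913 * 0.947 = 865
30–44: 949 * 0.936 = 888
45–59: 7180 * 0.949 = 6814
60–74: 16344 * 0.919 = 15020
75–89: 16483 * 0.93 = 15329
90+: 22564 * 0.946 + 11871 * 0.393 = 21346 + 4665 = 26011
Population now: 0–14=381, 15–29=865, 30–44=888, 45–59=6814, 60–74=15020, 75–89=15329, 90+=26011

15020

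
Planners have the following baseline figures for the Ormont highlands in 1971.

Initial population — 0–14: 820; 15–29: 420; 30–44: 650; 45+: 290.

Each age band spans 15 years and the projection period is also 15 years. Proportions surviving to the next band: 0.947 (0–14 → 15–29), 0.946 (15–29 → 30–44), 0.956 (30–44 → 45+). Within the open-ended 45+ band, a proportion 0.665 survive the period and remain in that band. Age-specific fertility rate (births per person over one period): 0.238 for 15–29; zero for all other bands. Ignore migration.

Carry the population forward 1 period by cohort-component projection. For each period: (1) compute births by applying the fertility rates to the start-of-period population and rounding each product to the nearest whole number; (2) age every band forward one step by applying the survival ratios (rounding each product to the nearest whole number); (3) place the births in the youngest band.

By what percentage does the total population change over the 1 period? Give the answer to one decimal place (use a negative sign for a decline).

-4.2

[period 1]
Births: 420 * 0.238 = 100
15–29: 820 * 0.947 = 777
30–44: 420 * 0.946 = 397
45+: 650 * 0.956 + 290 * 0.665 = 621 + 193 = 814
Population now: 0–14=100, 15–29=777, 30–44=397, 45+=814
Total: 2180 → 2088; change = -92; percentage change = -4.2%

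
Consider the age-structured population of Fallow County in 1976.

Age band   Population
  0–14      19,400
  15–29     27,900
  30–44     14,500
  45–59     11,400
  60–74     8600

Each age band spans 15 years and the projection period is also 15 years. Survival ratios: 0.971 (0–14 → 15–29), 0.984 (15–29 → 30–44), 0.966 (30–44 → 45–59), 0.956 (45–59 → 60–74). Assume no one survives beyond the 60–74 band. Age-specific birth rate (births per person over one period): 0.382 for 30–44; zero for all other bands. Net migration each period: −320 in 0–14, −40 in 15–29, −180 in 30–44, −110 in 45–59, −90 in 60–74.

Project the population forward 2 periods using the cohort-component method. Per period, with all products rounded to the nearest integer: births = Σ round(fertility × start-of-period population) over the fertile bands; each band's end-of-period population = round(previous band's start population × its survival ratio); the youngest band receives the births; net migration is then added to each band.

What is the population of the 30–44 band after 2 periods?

18316

Call the groups 1 to 5, youngest first.
Period 1:
Births: 14500 × 0.382 = 5539
Group 2: 19400 × 0.971 = 18837
Group 3: 27900 × 0.984 = 27454
Group 4: 14500 × 0.966 = 14007
Group 5: 11400 × 0.956 = 10898
Net migration: Group 1 − 320 → 5219; Group 2 − 40 → 18797; Group 3 − 180 → 27274; Group 4 − 110 → 13897; Group 5 − 90 → 10808
→ [5219, 18797, 27274, 13897, 10808]
Period 2:
Births: 27274 × 0.382 = 10419
Group 2: 5219 × 0.971 = 5068
Group 3: 18797 × 0.984 = 18496
Group 4: 27274 × 0.966 = 26347
Group 5: 13897 × 0.956 = 13286
Net migration: Group 1 − 320 → 10099; Group 2 − 40 → 5028; Group 3 − 180 → 18316; Group 4 − 110 → 26237; Group 5 − 90 → 13196
→ [10099, 5028, 18316, 26237, 13196]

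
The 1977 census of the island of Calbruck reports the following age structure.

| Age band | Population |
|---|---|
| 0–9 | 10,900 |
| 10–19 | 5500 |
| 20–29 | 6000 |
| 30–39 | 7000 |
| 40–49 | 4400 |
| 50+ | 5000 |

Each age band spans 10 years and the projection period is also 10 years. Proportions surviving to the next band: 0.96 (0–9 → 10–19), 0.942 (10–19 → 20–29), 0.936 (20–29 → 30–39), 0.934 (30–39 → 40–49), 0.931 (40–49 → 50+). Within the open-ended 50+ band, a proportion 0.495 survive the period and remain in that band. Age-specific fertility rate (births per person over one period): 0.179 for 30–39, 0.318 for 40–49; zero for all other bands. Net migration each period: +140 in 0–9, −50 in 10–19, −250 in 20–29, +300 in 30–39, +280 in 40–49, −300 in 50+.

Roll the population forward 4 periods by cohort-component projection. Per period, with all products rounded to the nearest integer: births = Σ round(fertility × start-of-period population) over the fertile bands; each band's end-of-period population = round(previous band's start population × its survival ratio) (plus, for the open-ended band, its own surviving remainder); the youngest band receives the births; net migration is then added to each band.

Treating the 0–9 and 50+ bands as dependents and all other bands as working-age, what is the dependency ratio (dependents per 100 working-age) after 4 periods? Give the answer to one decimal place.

73.7

Numbering the groups 1..6 from youngest to oldest:
Period 1.
Births: 7000 × 0.179 = 1253 ; 4400 × 0.318 = 1399 → 2652
Group 2: 10900 × 0.96 = 10464
Group 3: 5500 × 0.942 = 5181
Group 4: 6000 × 0.936 = 5616
Group 5: 7000 × 0.934 = 6538
Group 6: 4400 × 0.931 + 5000 × 0.495 = 4096 + 2475 = 6571
Net migration: Group 1 + 140 → 2792; Group 2 − 50 → 10414; Group 3 − 250 → 4931; Group 4 + 300 → 5916; Group 5 + 280 → 6818; Group 6 − 300 → 6271
End of period: [2792, 10414, 4931, 5916, 6818, 6271]
Period 2.
Births: 5916 × 0.179 = 1059 ; 6818 × 0.318 = 2168 → 3227
Group 2: 2792 × 0.96 = 2680
Group 3: 10414 × 0.942 = 9810
Group 4: 4931 × 0.936 = 4615
Group 5: 5916 × 0.934 = 5526
Group 6: 6818 × 0.931 + 6271 × 0.495 = 6348 + 3104 = 9452
Net migration: Group 1 + 140 → 3367; Group 2 − 50 → 2630; Group 3 − 250 → 9560; Group 4 + 300 → 4915; Group 5 + 280 → 5806; Group 6 − 300 → 9152
End of period: [3367, 2630, 9560, 4915, 5806, 9152]
Period 3.
Births: 4915 × 0.179 = 880 ; 5806 × 0.318 = 1846 → 2726
Group 2: 3367 × 0.96 = 3232
Group 3: 2630 × 0.942 = 2477
Group 4: 9560 × 0.936 = 8948
Group 5: 4915 × 0.934 = 4591
Group 6: 5806 × 0.931 + 9152 × 0.495 = 5405 + 4530 = 9935
Net migration: Group 1 + 140 → 2866; Group 2 − 50 → 3182; Group 3 − 250 → 2227; Group 4 + 300 → 9248; Group 5 + 280 → 4871; Group 6 − 300 → 9635
End of period: [2866, 3182, 2227, 9248, 4871, 9635]
Period 4.
Births: 9248 × 0.179 = 1655 ; 4871 × 0.318 = 1549 → 3204
Group 2: 2866 × 0.96 = 2751
Group 3: 3182 × 0.942 = 2997
Group 4: 2227 × 0.936 = 2084
Group 5: 9248 × 0.934 = 8638
Group 6: 4871 × 0.931 + 9635 × 0.495 = 4535 + 4769 = 9304
Net migration: Group 1 + 140 → 3344; Group 2 − 50 → 2701; Group 3 − 250 → 2747; Group 4 + 300 → 2384; Group 5 + 280 → 8918; Group 6 − 300 → 9004
End of period: [3344, 2701, 2747, 2384, 8918, 9004]
Dependents (band 0–9 + band 50+) = 3344 + 9004 = 12348; working-age = 16750; ratio = 12348/16750 × 100 = 73.7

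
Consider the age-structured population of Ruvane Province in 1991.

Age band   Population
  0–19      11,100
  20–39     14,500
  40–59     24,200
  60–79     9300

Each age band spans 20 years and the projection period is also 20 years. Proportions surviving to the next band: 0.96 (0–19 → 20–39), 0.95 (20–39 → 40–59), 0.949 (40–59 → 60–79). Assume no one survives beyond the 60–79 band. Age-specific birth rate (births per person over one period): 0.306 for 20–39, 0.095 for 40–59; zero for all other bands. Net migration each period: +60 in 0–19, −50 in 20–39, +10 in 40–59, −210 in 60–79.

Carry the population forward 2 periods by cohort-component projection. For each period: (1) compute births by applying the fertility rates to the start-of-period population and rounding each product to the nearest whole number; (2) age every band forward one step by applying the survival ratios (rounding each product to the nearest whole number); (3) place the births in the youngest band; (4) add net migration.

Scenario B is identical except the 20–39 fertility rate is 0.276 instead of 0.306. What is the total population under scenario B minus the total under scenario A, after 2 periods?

Call the bands 1 to 4, youngest first.
After projecting period 1:
Births: 14500 * 0.306 = 4437 ; 24200 * 0.095 = 2299 → total 6736
Band 2: 11100 * 0.96 = 10656
Band 3: 14500 * 0.95 = 13775
Band 4: 24200 * 0.949 = 22966
Net migration: Band 1 + 60 → 6796; Band 2 − 50 → 10606; Band 3 + 10 → 13785; Band 4 − 210 → 22756
End of period: [6796, 10606, 13785, 22756]
After projecting period 2:
Births: 10606 * 0.306 = 3245 ; 13785 * 0.095 = 1310 → total 4555
Band 2: 6796 * 0.96 = 6524
Band 3: 10606 * 0.95 = 10076
Band 4: 13785 * 0.949 = 13082
Net migration: Band 1 + 60 → 4615; Band 2 − 50 → 6474; Band 3 + 10 → 10086; Band 4 − 210 → 12872
End of period: [4615, 6474, 10086, 12872]
Scenario A total after 2 periods: 34047
Scenario B projection —
After projecting period 1:
Births: 14500 * 0.276 = 4002 ; 24200 * 0.095 = 2299 → total 6301
Band 2: 11100 * 0.96 = 10656
Band 3: 14500 * 0.95 = 13775
Band 4: 24200 * 0.949 = 22966
Net migration: Band 1 + 60 → 6361; Band 2 − 50 → 10606; Band 3 + 10 → 13785; Band 4 − 210 → 22756
End of period: [6361, 10606, 13785, 22756]
After projecting period 2:
Births: 10606 * 0.276 = 2927 ; 13785 * 0.095 = 1310 → total 4237
Band 2: 6361 * 0.96 = 6107
Band 3: 10606 * 0.95 = 10076
Band 4: 13785 * 0.949 = 13082
Net migration: Band 1 + 60 → 4297; Band 2 − 50 → 6057; Band 3 + 10 → 10086; Band 4 − 210 → 12872
End of period: [4297, 6057, 10086, 12872]
Scenario B total after 2 periods: 33312
Difference B − A = 33312 − 34047 = -735

-735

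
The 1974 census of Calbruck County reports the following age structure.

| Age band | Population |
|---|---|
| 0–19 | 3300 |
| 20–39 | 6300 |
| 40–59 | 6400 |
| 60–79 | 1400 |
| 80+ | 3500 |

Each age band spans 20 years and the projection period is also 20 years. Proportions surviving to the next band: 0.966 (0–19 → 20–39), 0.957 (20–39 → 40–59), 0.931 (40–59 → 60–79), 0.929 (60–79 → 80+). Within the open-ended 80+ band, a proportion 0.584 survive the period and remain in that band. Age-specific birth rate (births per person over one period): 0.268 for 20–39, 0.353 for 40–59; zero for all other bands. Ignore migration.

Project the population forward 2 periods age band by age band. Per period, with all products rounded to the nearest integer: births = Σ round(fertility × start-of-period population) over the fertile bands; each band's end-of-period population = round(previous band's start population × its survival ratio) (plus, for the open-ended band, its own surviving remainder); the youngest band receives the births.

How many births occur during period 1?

Numbering the groups 1..5 from youngest to oldest:
Period 1.
Births: 6300 × 0.268 = 1688  |  6400 × 0.353 = 2259 ⇒ total 3947
Group 2: 3300 × 0.966 = 3188
Group 3: 6300 × 0.957 = 6029
Group 4: 6400 × 0.931 = 5958
Group 5: 1400 × 0.929 + 3500 × 0.584 = 1301 + 2044 = 3345
End of period: [3947, 3188, 6029, 5958, 3345]

3947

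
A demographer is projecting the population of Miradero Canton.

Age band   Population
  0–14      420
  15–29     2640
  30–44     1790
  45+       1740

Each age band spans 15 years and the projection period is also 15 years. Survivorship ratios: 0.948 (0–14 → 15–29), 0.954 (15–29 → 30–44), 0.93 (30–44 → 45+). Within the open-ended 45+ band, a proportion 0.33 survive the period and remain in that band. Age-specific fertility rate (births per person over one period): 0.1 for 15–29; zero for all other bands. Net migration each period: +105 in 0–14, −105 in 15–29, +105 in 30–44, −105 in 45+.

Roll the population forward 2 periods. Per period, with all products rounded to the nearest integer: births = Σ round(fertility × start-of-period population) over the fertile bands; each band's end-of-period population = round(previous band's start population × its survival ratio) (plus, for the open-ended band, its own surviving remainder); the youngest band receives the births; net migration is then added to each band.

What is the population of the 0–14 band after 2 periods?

— Period 1 —
Births: 2640 × 0.1 = 264
15–29: 420 × 0.948 = 398
30–44: 2640 × 0.954 = 2519
45+: 1790 × 0.93 + 1740 × 0.33 = 1665 + 574 = 2239
Net migration: 0–14 + 105 → 369; 15–29 − 105 → 293; 30–44 + 105 → 2624; 45+ − 105 → 2134
Population now: 0–14=369, 15–29=293, 30–44=2624, 45+=2134
— Period 2 —
Births: 293 × 0.1 = 29
15–29: 369 × 0.948 = 350
30–44: 293 × 0.954 = 280
45+: 2624 × 0.93 + 2134 × 0.33 = 2440 + 704 = 3144
Net migration: 0–14 + 105 → 134; 15–29 − 105 → 245; 30–44 + 105 → 385; 45+ − 105 → 3039
Population now: 0–14=134, 15–29=245, 30–44=385, 45+=3039

134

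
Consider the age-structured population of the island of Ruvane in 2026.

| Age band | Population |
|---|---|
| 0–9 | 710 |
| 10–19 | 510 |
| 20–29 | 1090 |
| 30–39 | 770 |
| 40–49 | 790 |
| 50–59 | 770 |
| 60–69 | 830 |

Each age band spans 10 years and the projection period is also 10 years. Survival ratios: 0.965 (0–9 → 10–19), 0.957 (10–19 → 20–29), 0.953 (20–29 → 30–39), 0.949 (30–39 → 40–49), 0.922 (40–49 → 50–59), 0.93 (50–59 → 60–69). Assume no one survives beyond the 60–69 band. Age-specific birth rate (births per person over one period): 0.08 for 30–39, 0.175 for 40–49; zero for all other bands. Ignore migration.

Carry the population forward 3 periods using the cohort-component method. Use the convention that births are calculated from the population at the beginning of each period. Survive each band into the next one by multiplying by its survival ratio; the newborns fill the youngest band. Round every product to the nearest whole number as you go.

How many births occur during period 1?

[period 1]
Births: 770 × 0.08 = 62, 790 × 0.175 = 138 — total 200
10–19: 710 × 0.965 = 685
20–29: 510 × 0.957 = 488
30–39: 1090 × 0.953 = 1039
40–49: 770 × 0.949 = 731
50–59: 790 × 0.922 = 728
60–69: 770 × 0.93 = 716
→ [200, 685, 488, 1039, 731, 728, 716]

200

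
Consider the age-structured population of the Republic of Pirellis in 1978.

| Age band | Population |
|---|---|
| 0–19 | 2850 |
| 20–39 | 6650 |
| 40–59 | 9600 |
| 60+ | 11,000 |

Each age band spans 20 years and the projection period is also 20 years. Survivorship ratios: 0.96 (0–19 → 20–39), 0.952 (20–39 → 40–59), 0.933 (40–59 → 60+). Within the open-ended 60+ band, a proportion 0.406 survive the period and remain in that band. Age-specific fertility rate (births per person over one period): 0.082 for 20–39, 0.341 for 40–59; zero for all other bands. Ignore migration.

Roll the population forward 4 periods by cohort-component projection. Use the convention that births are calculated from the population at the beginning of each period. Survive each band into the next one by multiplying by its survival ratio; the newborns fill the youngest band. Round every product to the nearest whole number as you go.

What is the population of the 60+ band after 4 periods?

(Groups numbered youngest = 1 to oldest = 4.)
After projecting period 1:
Births: 6650 × 0.082 = 545  |  9600 × 0.341 = 3274 → total 3819
Group 2: 2850 × 0.96 = 2736
Group 3: 6650 × 0.952 = 6331
Group 4: 9600 × 0.933 + 11000 × 0.406 = 8957 + 4466 = 13423
→ [3819, 2736, 6331, 13423]
After projecting period 2:
Births: 2736 × 0.082 = 224  |  6331 × 0.341 = 2159 → total 2383
Group 2: 3819 × 0.96 = 3666
Group 3: 2736 × 0.952 = 2605
Group 4: 6331 × 0.933 + 13423 × 0.406 = 5907 + 5450 = 11357
→ [2383, 3666, 2605, 11357]
After projecting period 3:
Births: 3666 × 0.082 = 301  |  2605 × 0.341 = 888 → total 1189
Group 2: 2383 × 0.96 = 2288
Group 3: 3666 × 0.952 = 3490
Group 4: 2605 × 0.933 + 11357 × 0.406 = 2430 + 4611 = 7041
→ [1189, 2288, 3490, 7041]
After projecting period 4:
Births: 2288 × 0.082 = 188  |  3490 × 0.341 = 1190 → total 1378
Group 2: 1189 × 0.96 = 1141
Group 3: 2288 × 0.952 = 2178
Group 4: 3490 × 0.933 + 7041 × 0.406 = 3256 + 2859 = 6115
→ [1378, 1141, 2178, 6115]

6115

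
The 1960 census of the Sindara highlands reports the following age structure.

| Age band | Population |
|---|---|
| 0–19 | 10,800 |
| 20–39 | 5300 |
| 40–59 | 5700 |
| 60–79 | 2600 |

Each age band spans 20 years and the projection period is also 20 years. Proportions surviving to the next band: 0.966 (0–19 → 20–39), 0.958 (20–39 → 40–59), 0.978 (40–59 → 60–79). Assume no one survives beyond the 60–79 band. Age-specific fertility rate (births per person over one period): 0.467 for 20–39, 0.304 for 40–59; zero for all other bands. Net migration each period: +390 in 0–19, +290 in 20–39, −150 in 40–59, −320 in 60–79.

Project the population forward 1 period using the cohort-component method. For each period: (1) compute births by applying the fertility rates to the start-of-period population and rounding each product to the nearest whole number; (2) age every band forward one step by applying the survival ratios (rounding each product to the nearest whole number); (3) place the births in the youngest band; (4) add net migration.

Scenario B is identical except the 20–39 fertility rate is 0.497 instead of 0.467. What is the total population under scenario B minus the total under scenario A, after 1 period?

(Groups numbered youngest = 1 to oldest = 4.)
— Period 1 —
Births: 5300 × 0.467 = 2475 ; 5700 × 0.304 = 1733 → total 4208
Group 2: 10800 × 0.966 = 10433
Group 3: 5300 × 0.958 = 5077
Group 4: 5700 × 0.978 = 5575
Net migration: Group 1 + 390 → 4598; Group 2 + 290 → 10723; Group 3 − 150 → 4927; Group 4 − 320 → 5255
Population now: 0–19=4598, 20–39=10723, 40–59=4927, 60–79=5255
Scenario A total after 1 period: 25503
Scenario B projection —
— Period 1 —
Births: 5300 × 0.497 = 2634 ; 5700 × 0.304 = 1733 → total 4367
Group 2: 10800 × 0.966 = 10433
Group 3: 5300 × 0.958 = 5077
Group 4: 5700 × 0.978 = 5575
Net migration: Group 1 + 390 → 4757; Group 2 + 290 → 10723; Group 3 − 150 → 4927; Group 4 − 320 → 5255
Population now: 0–19=4757, 20–39=10723, 40–59=4927, 60–79=5255
Scenario B total after 1 period: 25662
Difference B − A = 25662 − 25503 = 159

159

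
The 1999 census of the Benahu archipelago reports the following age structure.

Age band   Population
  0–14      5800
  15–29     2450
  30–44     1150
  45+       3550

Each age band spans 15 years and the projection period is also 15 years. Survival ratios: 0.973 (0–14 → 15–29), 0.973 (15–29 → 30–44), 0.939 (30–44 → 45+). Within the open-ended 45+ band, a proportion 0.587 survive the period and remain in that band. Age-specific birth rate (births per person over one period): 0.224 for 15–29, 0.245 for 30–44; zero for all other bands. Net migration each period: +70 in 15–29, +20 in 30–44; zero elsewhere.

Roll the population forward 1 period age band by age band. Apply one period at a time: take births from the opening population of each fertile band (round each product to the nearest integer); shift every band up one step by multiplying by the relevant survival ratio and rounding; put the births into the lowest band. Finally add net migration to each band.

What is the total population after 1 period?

[period 1]
Births: 2450 × 0.224 = 549, 1150 × 0.245 = 282 ⇒ total 831
15–29: 5800 × 0.973 = 5643
30–44: 2450 × 0.973 = 2384
45+: 1150 × 0.939 + 3550 × 0.587 = 1080 + 2084 = 3164
Net migration: 15–29 + 70 → 5713; 30–44 + 20 → 2404
End of period: [831, 5713, 2404, 3164]
Total after period 1: 831 + 5713 + 2404 + 3164 = 12112

12112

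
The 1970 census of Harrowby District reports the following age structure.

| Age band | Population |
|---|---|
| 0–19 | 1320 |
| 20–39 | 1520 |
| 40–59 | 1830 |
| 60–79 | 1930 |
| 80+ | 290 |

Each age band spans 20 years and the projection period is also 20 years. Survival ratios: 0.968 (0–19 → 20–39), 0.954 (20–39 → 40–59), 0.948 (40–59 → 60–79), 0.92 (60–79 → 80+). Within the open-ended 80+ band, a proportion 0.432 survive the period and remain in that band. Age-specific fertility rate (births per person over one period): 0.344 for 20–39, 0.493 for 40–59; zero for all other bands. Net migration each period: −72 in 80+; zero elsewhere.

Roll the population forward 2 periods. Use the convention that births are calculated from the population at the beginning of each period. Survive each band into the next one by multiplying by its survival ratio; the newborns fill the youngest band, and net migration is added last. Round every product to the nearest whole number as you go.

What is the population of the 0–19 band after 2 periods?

1155

[period 1]
Births: 1520 × 0.344 = 523, 1830 × 0.493 = 902 ⇒ total 1425
20–39: 1320 × 0.968 = 1278
40–59: 1520 × 0.954 = 1450
60–79: 1830 × 0.948 = 1735
80+: 1930 × 0.92 + 290 × 0.432 = 1776 + 125 = 1901
Net migration: 80+ − 72 → 1829
→ [1425, 1278, 1450, 1735, 1829]
[period 2]
Births: 1278 × 0.344 = 440, 1450 × 0.493 = 715 ⇒ total 1155
20–39: 1425 × 0.968 = 1379
40–59: 1278 × 0.954 = 1219
60–79: 1450 × 0.948 = 1375
80+: 1735 × 0.92 + 1829 × 0.432 = 1596 + 790 = 2386
Net migration: 80+ − 72 → 2314
→ [1155, 1379, 1219, 1375, 2314]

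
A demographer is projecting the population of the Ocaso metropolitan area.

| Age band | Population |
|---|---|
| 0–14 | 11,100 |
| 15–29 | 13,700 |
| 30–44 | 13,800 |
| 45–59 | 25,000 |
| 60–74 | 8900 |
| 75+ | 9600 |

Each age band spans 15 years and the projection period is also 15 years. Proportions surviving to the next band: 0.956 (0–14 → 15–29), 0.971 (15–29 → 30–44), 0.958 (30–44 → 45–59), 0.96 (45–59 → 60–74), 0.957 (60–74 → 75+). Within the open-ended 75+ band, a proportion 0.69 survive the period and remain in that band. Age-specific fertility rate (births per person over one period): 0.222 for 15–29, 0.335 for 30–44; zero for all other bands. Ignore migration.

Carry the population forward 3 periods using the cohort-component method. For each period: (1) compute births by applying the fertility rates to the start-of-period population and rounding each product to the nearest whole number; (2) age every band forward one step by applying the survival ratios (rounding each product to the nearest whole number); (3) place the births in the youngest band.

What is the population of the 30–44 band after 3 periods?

After projecting period 1:
Births: 13700 × 0.222 = 3041, 13800 × 0.335 = 4623 → 7664
15–29: 11100 × 0.956 = 10612
30–44: 13700 × 0.971 = 13303
45–59: 13800 × 0.958 = 13220
60–74: 25000 × 0.96 = 24000
75+: 8900 × 0.957 + 9600 × 0.69 = 8517 + 6624 = 15141
End of period: [7664, 10612, 13303, 13220, 24000, 15141]
After projecting period 2:
Births: 10612 × 0.222 = 2356, 13303 × 0.335 = 4457 → 6813
15–29: 7664 × 0.956 = 7327
30–44: 10612 × 0.971 = 10304
45–59: 13303 × 0.958 = 12744
60–74: 13220 × 0.96 = 12691
75+: 24000 × 0.957 + 15141 × 0.69 = 22968 + 10447 = 33415
End of period: [6813, 7327, 10304, 12744, 12691, 33415]
After projecting period 3:
Births: 7327 × 0.222 = 1627, 10304 × 0.335 = 3452 → 5079
15–29: 6813 × 0.956 = 6513
30–44: 7327 × 0.971 = 7115
45–59: 10304 × 0.958 = 9871
60–74: 12744 × 0.96 = 12234
75+: 12691 × 0.957 + 33415 × 0.69 = 12145 + 23056 = 35201
End of period: [5079, 6513, 7115, 9871, 12234, 35201]

7115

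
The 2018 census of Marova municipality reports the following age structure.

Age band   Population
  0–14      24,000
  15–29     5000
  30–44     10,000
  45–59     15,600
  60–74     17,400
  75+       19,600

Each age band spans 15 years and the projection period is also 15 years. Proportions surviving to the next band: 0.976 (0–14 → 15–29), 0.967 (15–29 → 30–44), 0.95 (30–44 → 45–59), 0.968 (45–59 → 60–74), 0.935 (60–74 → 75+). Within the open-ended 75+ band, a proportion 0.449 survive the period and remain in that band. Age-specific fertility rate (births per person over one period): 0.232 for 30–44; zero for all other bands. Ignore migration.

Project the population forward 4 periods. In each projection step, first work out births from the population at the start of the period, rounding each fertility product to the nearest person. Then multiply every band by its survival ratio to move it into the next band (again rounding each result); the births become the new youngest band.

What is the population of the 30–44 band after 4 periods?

(Bands numbered youngest = 1 to oldest = 6.)
After projecting period 1:
Births: 10000 × 0.232 = 2320
Band 2: 24000 × 0.976 = 23424
Band 3: 5000 × 0.967 = 4835
Band 4: 10000 × 0.95 = 9500
Band 5: 15600 × 0.968 = 15101
Band 6: 17400 × 0.935 + 19600 × 0.449 = 16269 + 8800 = 25069
→ [2320, 23424, 4835, 9500, 15101, 25069]
After projecting period 2:
Births: 4835 × 0.232 = 1122
Band 2: 2320 × 0.976 = 2264
Band 3: 23424 × 0.967 = 22651
Band 4: 4835 × 0.95 = 4593
Band 5: 9500 × 0.968 = 9196
Band 6: 15101 × 0.935 + 25069 × 0.449 = 14119 + 11256 = 25375
→ [1122, 2264, 22651, 4593, 9196, 25375]
After projecting period 3:
Births: 22651 × 0.232 = 5255
Band 2: 1122 × 0.976 = 1095
Band 3: 2264 × 0.967 = 2189
Band 4: 22651 × 0.95 = 21518
Band 5: 4593 × 0.968 = 4446
Band 6: 9196 × 0.935 + 25375 × 0.449 = 8598 + 11393 = 19991
→ [5255, 1095, 2189, 21518, 4446, 19991]
After projecting period 4:
Births: 2189 × 0.232 = 508
Band 2: 5255 × 0.976 = 5129
Band 3: 1095 × 0.967 = 1059
Band 4: 2189 × 0.95 = 2080
Band 5: 21518 × 0.968 = 20829
Band 6: 4446 × 0.935 + 19991 × 0.449 = 4157 + 8976 = 13133
→ [508, 5129, 1059, 2080, 20829, 13133]

1059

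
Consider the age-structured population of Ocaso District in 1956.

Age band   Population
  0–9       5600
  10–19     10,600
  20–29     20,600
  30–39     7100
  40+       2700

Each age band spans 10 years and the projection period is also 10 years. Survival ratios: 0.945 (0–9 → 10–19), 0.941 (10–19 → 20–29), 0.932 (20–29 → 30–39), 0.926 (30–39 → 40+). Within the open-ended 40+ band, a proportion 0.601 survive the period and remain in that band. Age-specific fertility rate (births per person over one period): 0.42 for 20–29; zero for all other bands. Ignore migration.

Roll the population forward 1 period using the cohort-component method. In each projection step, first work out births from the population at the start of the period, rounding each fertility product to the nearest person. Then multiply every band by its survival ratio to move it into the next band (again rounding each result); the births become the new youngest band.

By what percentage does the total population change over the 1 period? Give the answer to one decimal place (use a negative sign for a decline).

— Period 1 —
Births: 20600 × 0.42 = 8652
10–19: 5600 × 0.945 = 5292
20–29: 10600 × 0.941 = 9975
30–39: 20600 × 0.932 = 19199
40+: 7100 × 0.926 + 2700 × 0.601 = 6575 + 1623 = 8198
→ [8652, 5292, 9975, 19199, 8198]
Total: 46600 → 51316; change = 4716; percentage change = 10.1%

10.1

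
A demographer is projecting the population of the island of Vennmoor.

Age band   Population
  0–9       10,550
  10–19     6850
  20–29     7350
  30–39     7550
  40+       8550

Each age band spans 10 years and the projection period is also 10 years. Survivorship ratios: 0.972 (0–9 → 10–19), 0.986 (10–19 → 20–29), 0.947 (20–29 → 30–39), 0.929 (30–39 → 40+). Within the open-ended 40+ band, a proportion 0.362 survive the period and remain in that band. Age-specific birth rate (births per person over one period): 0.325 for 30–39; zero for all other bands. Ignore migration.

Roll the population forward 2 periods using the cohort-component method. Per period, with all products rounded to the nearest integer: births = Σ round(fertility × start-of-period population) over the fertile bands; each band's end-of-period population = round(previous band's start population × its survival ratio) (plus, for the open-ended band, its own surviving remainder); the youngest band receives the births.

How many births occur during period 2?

2262

[period 1]
Births: 7550 × 0.325 = 2454
10–19: 10550 × 0.972 = 10255
20–29: 6850 × 0.986 = 6754
30–39: 7350 × 0.947 = 6960
40+: 7550 × 0.929 + 8550 × 0.362 = 7014 + 3095 = 10109
→ [2454, 10255, 6754, 6960, 10109]
[period 2]
Births: 6960 × 0.325 = 2262
10–19: 2454 × 0.972 = 2385
20–29: 10255 × 0.986 = 10111
30–39: 6754 × 0.947 = 6396
40+: 6960 × 0.929 + 10109 × 0.362 = 6466 + 3659 = 10125
→ [2262, 2385, 10111, 6396, 10125]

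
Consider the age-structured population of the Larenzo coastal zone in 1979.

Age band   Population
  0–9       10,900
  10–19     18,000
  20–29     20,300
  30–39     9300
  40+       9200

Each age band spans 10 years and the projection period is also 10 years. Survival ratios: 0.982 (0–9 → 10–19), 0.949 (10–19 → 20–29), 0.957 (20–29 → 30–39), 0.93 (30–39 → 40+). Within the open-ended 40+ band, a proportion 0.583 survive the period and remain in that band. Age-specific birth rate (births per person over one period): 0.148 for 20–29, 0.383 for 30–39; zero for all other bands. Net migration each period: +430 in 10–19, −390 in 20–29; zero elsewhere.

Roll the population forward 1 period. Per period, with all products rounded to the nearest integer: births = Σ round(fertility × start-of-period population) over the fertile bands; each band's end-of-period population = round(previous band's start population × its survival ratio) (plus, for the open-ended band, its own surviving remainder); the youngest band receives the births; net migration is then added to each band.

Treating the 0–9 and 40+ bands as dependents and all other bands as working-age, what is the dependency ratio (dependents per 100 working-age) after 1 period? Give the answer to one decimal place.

After projecting period 1:
Births: 20300 * 0.148 = 3004  |  9300 * 0.383 = 3562 — total 6566
10–19: 10900 * 0.982 = 10704
20–29: 18000 * 0.949 = 17082
30–39: 20300 * 0.957 = 19427
40+: 9300 * 0.93 + 9200 * 0.583 = 8649 + 5364 = 14013
Net migration: 10–19 + 430 → 11134; 20–29 − 390 → 16692
Giving 6566 / 11134 / 16692 / 19427 / 14013.
Dependents (band 0–9 + band 40+) = 6566 + 14013 = 20579; working-age = 47253; ratio = 20579/47253 × 100 = 43.6

43.6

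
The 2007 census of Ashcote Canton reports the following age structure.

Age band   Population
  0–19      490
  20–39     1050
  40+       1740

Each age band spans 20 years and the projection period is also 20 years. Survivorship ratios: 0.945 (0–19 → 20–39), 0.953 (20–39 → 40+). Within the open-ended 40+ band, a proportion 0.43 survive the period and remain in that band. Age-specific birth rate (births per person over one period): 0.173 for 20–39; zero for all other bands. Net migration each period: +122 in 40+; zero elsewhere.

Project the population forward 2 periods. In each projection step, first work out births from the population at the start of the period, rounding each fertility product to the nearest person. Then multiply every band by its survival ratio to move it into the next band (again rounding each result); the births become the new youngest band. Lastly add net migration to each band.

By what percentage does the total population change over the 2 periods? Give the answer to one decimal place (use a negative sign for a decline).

-50.6

Period 1:
Births: 1050 × 0.173 = 182
20–39: 490 × 0.945 = 463
40+: 1050 × 0.953 + 1740 × 0.43 = 1001 + 748 = 1749
Net migration: 40+ + 122 → 1871
Population now: 0–19=182, 20–39=463, 40+=1871
Period 2:
Births: 463 × 0.173 = 80
20–39: 182 × 0.945 = 172
40+: 463 × 0.953 + 1871 × 0.43 = 441 + 805 = 1246
Net migration: 40+ + 122 → 1368
Population now: 0–19=80, 20–39=172, 40+=1368
Total: 3280 → 1620; change = -1660; percentage change = -50.6%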